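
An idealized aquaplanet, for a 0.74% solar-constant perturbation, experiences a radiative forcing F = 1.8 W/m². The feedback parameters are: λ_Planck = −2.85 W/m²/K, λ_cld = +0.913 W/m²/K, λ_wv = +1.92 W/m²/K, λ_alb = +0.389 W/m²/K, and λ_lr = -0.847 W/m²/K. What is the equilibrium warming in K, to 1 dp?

Net feedback parameter λ = (−2.85) + (+0.913) + (+1.92) + (+0.389) + (-0.847) = -0.475 W/m²/K.
ΔT = −F/λ = −1.8/(-0.475) = 3.8 K.

3.8 K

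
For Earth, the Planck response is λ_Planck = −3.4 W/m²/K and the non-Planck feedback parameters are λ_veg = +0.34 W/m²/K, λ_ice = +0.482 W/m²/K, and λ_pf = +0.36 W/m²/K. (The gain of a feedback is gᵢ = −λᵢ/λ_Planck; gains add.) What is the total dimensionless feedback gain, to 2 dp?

Convert to gains: g_veg = 0.34/3.4 = 0.1; g_ice = 0.482/3.4 = 0.1418; g_pf = 0.36/3.4 = 0.1059.
Total gain g = 0.3477.

0.35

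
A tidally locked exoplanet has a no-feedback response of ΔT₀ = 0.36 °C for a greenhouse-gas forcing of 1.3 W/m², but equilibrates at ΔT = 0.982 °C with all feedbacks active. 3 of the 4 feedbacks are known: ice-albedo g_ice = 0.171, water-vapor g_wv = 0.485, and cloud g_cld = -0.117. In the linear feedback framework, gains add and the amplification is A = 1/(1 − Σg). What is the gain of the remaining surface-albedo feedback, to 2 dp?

0.09

Amplification A = ΔT/ΔT₀ = 0.982/0.36 = 2.728.
Total gain g = 1 − 1/A = 1 − 1/2.728 = 0.6334.
Known gains sum to 0.171 + 0.485 − 0.117 = 0.539.
g_alb = 0.6334 − 0.539 = 0.09.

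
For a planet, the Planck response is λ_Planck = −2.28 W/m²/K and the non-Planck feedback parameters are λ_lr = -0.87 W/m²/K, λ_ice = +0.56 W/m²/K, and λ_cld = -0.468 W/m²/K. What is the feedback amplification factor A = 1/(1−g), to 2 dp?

Convert to gains: g_lr = -0.87/2.28 = -0.3816; g_ice = 0.56/2.28 = 0.2456; g_cld = -0.468/2.28 = -0.2053.
Total gain g = -0.3413.
A = 1/(1 + 0.3413) = 0.75.

0.75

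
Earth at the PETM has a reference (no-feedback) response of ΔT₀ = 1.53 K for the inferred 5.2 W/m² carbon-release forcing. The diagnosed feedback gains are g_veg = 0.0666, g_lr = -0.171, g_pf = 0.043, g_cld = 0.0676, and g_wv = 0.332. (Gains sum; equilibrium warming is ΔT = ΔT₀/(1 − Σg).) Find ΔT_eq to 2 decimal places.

Total gain g = 0.0666 − 0.171 + 0.043 + 0.0676 + 0.332 = 0.3382.
Amplification A = 1/(1 − 0.3382) = 1.511.
ΔT = 1.53 × 1.511 = 2.31 K.

2.31 K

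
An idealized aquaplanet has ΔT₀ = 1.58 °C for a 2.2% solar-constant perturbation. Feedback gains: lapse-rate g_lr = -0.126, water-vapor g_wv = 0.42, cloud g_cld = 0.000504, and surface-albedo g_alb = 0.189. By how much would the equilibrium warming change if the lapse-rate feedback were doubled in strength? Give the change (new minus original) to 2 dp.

-0.60 °C

Original: g = 0.483504, ΔT = 1.58/(1−0.483504) = 3.0591 °C.
With doubled lapse-rate: g' = 0.357504, ΔT' = 1.58/(1−0.357504) = 2.4592 °C.
Change = 2.4592 − 3.0591 = -0.60 °C.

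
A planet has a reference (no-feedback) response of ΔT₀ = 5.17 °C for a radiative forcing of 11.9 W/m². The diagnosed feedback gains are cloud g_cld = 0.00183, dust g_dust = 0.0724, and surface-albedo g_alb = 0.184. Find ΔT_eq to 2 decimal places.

6.97 °C

Total gain g = 0.00183 + 0.0724 + 0.184 = 0.25823.
Amplification A = 1/(1 − 0.25823) = 1.348.
ΔT = 5.17 × 1.348 = 6.97 °C.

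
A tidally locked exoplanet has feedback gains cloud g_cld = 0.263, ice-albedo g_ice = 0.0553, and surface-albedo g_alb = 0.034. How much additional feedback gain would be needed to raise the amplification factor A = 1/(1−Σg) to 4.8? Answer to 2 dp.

Current total gain = 0.3523.
Target gain for A = 4.8: g* = 1 − 1/4.8 = 0.7917.
Additional gain needed = 0.7917 − 0.3523 = 0.44.

0.44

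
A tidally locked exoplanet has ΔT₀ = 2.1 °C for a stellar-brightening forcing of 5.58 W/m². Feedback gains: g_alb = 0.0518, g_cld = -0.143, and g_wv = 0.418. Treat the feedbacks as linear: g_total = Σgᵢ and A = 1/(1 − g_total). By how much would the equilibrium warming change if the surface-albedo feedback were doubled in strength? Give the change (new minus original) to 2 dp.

0.26 °C

Original: g = 0.3268, ΔT = 2.1/(1−0.3268) = 3.1194 °C.
With doubled surface-albedo: g' = 0.3786, ΔT' = 2.1/(1−0.3786) = 3.3795 °C.
Change = 3.3795 − 3.1194 = 0.26 °C.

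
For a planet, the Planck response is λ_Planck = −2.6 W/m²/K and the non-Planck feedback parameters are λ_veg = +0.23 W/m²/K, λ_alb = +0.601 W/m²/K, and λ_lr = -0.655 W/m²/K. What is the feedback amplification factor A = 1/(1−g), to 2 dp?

1.07

Convert to gains: g_veg = 0.23/2.6 = 0.08846; g_alb = 0.601/2.6 = 0.2312; g_lr = -0.655/2.6 = -0.2519.
Total gain g = 0.06776.
A = 1/(1 − 0.06776) = 1.07.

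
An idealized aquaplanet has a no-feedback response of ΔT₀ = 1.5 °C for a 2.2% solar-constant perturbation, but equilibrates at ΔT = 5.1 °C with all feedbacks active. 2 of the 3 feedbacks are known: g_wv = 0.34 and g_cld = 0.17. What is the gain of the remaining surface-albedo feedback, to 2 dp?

Amplification A = ΔT/ΔT₀ = 5.1/1.5 = 3.4.
Total gain g = 1 − 1/A = 1 − 1/3.4 = 0.7059.
Known gains sum to 0.34 + 0.17 = 0.51.
g_alb = 0.7059 − 0.51 = 0.20.

0.20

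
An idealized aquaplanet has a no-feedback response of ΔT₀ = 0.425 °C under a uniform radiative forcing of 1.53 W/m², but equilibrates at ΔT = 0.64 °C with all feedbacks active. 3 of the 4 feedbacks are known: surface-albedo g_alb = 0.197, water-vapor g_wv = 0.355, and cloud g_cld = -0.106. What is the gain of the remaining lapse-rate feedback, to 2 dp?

-0.11

Amplification A = ΔT/ΔT₀ = 0.64/0.425 = 1.506.
Total gain g = 1 − 1/A = 1 − 1/1.506 = 0.336.
Known gains sum to 0.197 + 0.355 − 0.106 = 0.446.
g_lr = 0.336 − 0.446 = -0.11.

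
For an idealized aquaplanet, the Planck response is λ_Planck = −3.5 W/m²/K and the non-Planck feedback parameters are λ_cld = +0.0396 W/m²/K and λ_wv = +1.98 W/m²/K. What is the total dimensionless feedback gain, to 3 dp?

0.577

Convert to gains: g_cld = 0.0396/3.5 = 0.01131; g_wv = 1.98/3.5 = 0.5657.
Total gain g = 0.57701.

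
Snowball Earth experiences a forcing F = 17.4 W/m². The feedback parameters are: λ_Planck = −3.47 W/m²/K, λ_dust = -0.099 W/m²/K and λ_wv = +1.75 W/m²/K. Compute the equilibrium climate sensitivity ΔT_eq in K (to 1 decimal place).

9.6 K

Net feedback parameter λ = (−3.47) + (-0.099) + (+1.75) = -1.819 W/m²/K.
ΔT = −F/λ = −17.4/(-1.819) = 9.6 K.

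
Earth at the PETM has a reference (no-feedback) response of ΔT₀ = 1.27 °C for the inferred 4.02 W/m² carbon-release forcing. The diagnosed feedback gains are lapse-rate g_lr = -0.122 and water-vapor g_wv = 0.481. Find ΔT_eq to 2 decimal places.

Total gain g = -0.122 + 0.481 = 0.359.
Amplification A = 1/(1 − 0.359) = 1.56.
ΔT = 1.27 × 1.56 = 1.98 °C.

1.98 °C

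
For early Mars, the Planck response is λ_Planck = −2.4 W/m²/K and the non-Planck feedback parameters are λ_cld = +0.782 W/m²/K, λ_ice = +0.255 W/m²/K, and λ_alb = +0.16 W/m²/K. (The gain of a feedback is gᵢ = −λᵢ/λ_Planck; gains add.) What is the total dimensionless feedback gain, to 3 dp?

0.499

Convert to gains: g_cld = 0.782/2.4 = 0.3258; g_ice = 0.255/2.4 = 0.1063; g_alb = 0.16/2.4 = 0.06667.
Total gain g = 0.49877.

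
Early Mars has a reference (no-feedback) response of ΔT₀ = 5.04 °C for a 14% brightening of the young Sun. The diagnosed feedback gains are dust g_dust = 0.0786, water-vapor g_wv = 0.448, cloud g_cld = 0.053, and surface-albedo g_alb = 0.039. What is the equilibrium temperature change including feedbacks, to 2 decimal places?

13.21 °C

Total gain g = 0.0786 + 0.448 + 0.053 + 0.039 = 0.6186.
Amplification A = 1/(1 − 0.6186) = 2.622.
ΔT = 5.04 × 2.622 = 13.21 °C.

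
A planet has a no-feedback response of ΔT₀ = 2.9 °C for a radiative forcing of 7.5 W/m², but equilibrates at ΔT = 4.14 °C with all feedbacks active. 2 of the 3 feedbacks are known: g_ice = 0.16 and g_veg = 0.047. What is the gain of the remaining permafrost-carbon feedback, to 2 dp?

Amplification A = ΔT/ΔT₀ = 4.14/2.9 = 1.428.
Total gain g = 1 − 1/A = 1 − 1/1.428 = 0.2997.
Known gains sum to 0.16 + 0.047 = 0.207.
g_pf = 0.2997 − 0.207 = 0.09.

0.09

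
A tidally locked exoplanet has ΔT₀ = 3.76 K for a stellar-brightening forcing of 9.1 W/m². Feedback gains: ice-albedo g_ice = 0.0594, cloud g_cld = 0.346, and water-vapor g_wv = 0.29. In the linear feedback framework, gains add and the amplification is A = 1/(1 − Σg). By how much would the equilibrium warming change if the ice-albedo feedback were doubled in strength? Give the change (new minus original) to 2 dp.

2.99 K

Original: g = 0.6954, ΔT = 3.76/(1−0.6954) = 12.3441 K.
With doubled ice-albedo: g' = 0.7548, ΔT' = 3.76/(1−0.7548) = 15.3344 K.
Change = 15.3344 − 12.3441 = 2.99 K.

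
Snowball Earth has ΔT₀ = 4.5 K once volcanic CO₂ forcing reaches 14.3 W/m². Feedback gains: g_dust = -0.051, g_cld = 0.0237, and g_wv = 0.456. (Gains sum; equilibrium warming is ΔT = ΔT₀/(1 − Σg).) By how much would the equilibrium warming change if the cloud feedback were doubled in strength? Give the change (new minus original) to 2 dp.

0.34 K

Original: g = 0.4287, ΔT = 4.5/(1−0.4287) = 7.8768 K.
With doubled cloud: g' = 0.4524, ΔT' = 4.5/(1−0.4524) = 8.2177 K.
Change = 8.2177 − 7.8768 = 0.34 K.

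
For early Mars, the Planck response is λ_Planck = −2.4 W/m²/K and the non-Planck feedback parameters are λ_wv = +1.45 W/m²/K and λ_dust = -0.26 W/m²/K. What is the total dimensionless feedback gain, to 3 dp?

0.496

Convert to gains: g_wv = 1.45/2.4 = 0.6042; g_dust = -0.26/2.4 = -0.1083.
Total gain g = 0.4959.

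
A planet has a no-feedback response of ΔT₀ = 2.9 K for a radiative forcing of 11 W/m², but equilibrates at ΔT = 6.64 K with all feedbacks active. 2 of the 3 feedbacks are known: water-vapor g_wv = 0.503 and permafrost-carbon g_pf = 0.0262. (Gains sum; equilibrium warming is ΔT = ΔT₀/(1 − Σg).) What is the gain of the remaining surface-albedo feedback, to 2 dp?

0.03

Amplification A = ΔT/ΔT₀ = 6.64/2.9 = 2.29.
Total gain g = 1 − 1/A = 1 − 1/2.29 = 0.5633.
Known gains sum to 0.503 + 0.0262 = 0.5292.
g_alb = 0.5633 − 0.5292 = 0.03.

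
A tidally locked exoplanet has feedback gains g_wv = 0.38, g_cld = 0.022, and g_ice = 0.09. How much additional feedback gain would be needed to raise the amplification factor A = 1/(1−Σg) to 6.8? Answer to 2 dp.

0.36

Current total gain = 0.492.
Target gain for A = 6.8: g* = 1 − 1/6.8 = 0.8529.
Additional gain needed = 0.8529 − 0.492 = 0.36.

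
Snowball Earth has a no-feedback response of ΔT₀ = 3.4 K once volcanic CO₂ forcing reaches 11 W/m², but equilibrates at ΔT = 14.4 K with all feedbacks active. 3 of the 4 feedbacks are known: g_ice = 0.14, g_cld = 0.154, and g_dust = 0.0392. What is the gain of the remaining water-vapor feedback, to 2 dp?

Amplification A = ΔT/ΔT₀ = 14.4/3.4 = 4.235.
Total gain g = 1 − 1/A = 1 − 1/4.235 = 0.7639.
Known gains sum to 0.14 + 0.154 + 0.0392 = 0.3332.
g_wv = 0.7639 − 0.3332 = 0.43.

0.43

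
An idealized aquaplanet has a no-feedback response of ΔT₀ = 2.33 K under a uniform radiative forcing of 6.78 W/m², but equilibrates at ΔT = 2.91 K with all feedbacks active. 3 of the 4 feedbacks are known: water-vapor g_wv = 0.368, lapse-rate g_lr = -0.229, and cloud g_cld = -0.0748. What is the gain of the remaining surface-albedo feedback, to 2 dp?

0.14

Amplification A = ΔT/ΔT₀ = 2.91/2.33 = 1.249.
Total gain g = 1 − 1/A = 1 − 1/1.249 = 0.1994.
Known gains sum to 0.368 − 0.229 − 0.0748 = 0.0642.
g_alb = 0.1994 − 0.0642 = 0.14.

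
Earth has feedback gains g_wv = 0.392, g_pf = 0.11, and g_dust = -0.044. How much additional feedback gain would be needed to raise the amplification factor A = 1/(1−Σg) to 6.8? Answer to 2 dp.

0.39

Current total gain = 0.458.
Target gain for A = 6.8: g* = 1 − 1/6.8 = 0.8529.
Additional gain needed = 0.8529 − 0.458 = 0.39.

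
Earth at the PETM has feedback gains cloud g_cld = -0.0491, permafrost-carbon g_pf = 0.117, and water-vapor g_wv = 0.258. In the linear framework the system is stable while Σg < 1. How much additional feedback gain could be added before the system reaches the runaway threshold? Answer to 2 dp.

Current total gain = -0.0491 + 0.117 + 0.258 = 0.3259.
Margin to runaway = 1 − 0.3259 = 0.67.

0.67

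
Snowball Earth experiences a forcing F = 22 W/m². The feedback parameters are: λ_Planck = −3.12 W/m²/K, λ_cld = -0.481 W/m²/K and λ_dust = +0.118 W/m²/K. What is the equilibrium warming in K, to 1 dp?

Net feedback parameter λ = (−3.12) + (-0.481) + (+0.118) = -3.483 W/m²/K.
ΔT = −F/λ = −22/(-3.483) = 6.3 K.

6.3 K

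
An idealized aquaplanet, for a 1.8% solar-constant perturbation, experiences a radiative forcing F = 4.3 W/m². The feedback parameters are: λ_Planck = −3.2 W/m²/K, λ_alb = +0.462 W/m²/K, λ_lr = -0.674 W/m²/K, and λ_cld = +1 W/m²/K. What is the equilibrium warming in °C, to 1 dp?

1.8 °C

Net feedback parameter λ = (−3.2) + (+0.462) + (-0.674) + (+1) = -2.412 W/m²/K.
ΔT = −F/λ = −4.3/(-2.412) = 1.8 °C.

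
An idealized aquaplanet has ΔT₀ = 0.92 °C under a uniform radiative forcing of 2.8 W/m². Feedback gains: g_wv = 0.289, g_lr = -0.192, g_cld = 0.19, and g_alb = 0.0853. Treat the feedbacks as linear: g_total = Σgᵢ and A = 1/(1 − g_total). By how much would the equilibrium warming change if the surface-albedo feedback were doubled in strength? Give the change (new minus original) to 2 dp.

0.23 °C

Original: g = 0.3723, ΔT = 0.92/(1−0.3723) = 1.4657 °C.
With doubled surface-albedo: g' = 0.4576, ΔT' = 0.92/(1−0.4576) = 1.6962 °C.
Change = 1.6962 − 1.4657 = 0.23 °C.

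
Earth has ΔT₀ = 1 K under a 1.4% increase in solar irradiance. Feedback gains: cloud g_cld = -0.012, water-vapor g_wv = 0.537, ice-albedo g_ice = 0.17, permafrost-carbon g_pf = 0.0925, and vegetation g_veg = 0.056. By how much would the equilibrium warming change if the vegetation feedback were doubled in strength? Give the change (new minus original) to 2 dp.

Original: g = 0.8435, ΔT = 1/(1−0.8435) = 6.3898 K.
With doubled vegetation: g' = 0.8995, ΔT' = 1/(1−0.8995) = 9.9502 K.
Change = 9.9502 − 6.3898 = 3.56 K.

3.56 K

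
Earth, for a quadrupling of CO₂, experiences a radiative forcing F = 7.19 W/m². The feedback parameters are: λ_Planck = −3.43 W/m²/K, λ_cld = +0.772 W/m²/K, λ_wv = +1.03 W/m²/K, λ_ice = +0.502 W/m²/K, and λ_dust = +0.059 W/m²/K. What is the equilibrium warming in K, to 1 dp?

Net feedback parameter λ = (−3.43) + (+0.772) + (+1.03) + (+0.502) + (+0.059) = -1.067 W/m²/K.
ΔT = −F/λ = −7.19/(-1.067) = 6.7 K.

6.7 K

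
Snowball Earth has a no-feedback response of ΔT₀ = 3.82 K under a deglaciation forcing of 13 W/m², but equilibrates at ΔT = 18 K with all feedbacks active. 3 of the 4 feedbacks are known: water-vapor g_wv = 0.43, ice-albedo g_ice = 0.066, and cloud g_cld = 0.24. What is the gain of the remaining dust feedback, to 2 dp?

0.05

Amplification A = ΔT/ΔT₀ = 18/3.82 = 4.712.
Total gain g = 1 − 1/A = 1 − 1/4.712 = 0.7878.
Known gains sum to 0.43 + 0.066 + 0.24 = 0.736.
g_dust = 0.7878 − 0.736 = 0.05.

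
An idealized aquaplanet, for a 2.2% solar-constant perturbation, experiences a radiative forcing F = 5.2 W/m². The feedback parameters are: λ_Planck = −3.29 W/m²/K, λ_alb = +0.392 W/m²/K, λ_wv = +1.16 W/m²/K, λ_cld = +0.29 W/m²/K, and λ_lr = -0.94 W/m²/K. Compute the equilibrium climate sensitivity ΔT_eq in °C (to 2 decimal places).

2.18 °C

Net feedback parameter λ = (−3.29) + (+0.392) + (+1.16) + (+0.29) + (-0.94) = -2.388 W/m²/K.
ΔT = −F/λ = −5.2/(-2.388) = 2.18 °C.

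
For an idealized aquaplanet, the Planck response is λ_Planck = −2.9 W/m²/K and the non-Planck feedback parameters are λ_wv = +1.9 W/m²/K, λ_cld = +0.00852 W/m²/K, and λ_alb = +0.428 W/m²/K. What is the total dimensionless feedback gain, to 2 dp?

0.81

Convert to gains: g_wv = 1.9/2.9 = 0.6552; g_cld = 0.00852/2.9 = 0.002938; g_alb = 0.428/2.9 = 0.1476.
Total gain g = 0.805738.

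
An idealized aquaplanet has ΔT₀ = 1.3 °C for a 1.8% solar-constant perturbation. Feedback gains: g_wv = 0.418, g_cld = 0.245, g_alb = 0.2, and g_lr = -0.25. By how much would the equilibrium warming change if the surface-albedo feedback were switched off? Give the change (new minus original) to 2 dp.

Original: g = 0.613, ΔT = 1.3/(1−0.613) = 3.3592 °C.
Without surface-albedo: g' = 0.413, ΔT' = 1.3/(1−0.413) = 2.2147 °C.
Change = 2.2147 − 3.3592 = -1.14 °C.

-1.14 °C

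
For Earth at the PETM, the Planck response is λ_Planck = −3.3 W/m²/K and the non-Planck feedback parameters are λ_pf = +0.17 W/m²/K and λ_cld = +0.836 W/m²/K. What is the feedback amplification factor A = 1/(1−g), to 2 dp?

1.44

Convert to gains: g_pf = 0.17/3.3 = 0.05152; g_cld = 0.836/3.3 = 0.2533.
Total gain g = 0.30482.
A = 1/(1 − 0.30482) = 1.44.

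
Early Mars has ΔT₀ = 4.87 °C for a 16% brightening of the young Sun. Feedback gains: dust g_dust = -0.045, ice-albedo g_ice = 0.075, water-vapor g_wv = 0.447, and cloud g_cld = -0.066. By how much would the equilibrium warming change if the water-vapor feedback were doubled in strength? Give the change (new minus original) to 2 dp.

Original: g = 0.411, ΔT = 4.87/(1−0.411) = 8.2683 °C.
With doubled water-vapor: g' = 0.858, ΔT' = 4.87/(1−0.858) = 34.2958 °C.
Change = 34.2958 − 8.2683 = 26.03 °C.

26.03 °C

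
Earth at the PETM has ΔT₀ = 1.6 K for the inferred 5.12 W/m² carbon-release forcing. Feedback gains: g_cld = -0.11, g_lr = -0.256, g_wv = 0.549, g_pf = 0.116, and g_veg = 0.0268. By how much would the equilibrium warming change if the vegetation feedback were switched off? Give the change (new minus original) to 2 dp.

-0.09 K

Original: g = 0.3258, ΔT = 1.6/(1−0.3258) = 2.3732 K.
Without vegetation: g' = 0.299, ΔT' = 1.6/(1−0.299) = 2.2825 K.
Change = 2.2825 − 2.3732 = -0.09 K.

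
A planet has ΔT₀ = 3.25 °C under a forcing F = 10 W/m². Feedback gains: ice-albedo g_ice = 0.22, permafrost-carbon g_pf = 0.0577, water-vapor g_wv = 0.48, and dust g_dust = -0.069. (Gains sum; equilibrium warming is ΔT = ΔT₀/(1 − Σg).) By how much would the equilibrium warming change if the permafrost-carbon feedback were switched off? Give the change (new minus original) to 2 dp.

-1.63 °C

Original: g = 0.6887, ΔT = 3.25/(1−0.6887) = 10.4401 °C.
Without permafrost-carbon: g' = 0.631, ΔT' = 3.25/(1−0.631) = 8.8076 °C.
Change = 8.8076 − 10.4401 = -1.63 °C.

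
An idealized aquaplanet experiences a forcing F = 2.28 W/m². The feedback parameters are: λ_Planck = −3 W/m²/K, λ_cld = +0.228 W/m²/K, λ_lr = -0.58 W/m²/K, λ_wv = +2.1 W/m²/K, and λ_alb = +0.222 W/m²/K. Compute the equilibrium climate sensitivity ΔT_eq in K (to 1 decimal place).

2.2 K

Net feedback parameter λ = (−3) + (+0.228) + (-0.58) + (+2.1) + (+0.222) = -1.03 W/m²/K.
ΔT = −F/λ = −2.28/(-1.03) = 2.2 K.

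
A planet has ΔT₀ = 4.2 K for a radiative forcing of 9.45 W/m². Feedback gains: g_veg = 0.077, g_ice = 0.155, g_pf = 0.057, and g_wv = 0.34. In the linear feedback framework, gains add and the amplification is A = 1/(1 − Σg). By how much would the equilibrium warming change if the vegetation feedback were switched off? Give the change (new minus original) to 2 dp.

Original: g = 0.629, ΔT = 4.2/(1−0.629) = 11.3208 K.
Without vegetation: g' = 0.552, ΔT' = 4.2/(1−0.552) = 9.3750 K.
Change = 9.3750 − 11.3208 = -1.95 K.

-1.95 K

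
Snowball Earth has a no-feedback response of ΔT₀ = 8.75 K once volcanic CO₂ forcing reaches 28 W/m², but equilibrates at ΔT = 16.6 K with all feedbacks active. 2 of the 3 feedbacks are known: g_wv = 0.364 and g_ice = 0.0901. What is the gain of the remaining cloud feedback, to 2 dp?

Amplification A = ΔT/ΔT₀ = 16.6/8.75 = 1.897.
Total gain g = 1 − 1/A = 1 − 1/1.897 = 0.4729.
Known gains sum to 0.364 + 0.0901 = 0.4541.
g_cld = 0.4729 − 0.4541 = 0.02.

0.02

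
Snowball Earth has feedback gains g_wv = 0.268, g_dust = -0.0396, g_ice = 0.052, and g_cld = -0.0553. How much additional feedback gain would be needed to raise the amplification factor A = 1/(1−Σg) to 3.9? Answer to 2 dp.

0.52

Current total gain = 0.2251.
Target gain for A = 3.9: g* = 1 − 1/3.9 = 0.7436.
Additional gain needed = 0.7436 − 0.2251 = 0.52.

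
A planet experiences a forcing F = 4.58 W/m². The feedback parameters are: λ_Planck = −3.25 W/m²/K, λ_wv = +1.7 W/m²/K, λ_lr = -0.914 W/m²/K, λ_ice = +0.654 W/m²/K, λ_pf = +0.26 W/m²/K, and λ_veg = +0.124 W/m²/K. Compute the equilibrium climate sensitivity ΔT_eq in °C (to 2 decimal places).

Net feedback parameter λ = (−3.25) + (+1.7) + (-0.914) + (+0.654) + (+0.26) + (+0.124) = -1.426 W/m²/K.
ΔT = −F/λ = −4.58/(-1.426) = 3.21 °C.

3.21 °C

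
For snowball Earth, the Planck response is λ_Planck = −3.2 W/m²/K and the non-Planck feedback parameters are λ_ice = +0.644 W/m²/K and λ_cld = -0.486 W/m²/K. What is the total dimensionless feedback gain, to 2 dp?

0.05

Convert to gains: g_ice = 0.644/3.2 = 0.2012; g_cld = -0.486/3.2 = -0.1519.
Total gain g = 0.0493.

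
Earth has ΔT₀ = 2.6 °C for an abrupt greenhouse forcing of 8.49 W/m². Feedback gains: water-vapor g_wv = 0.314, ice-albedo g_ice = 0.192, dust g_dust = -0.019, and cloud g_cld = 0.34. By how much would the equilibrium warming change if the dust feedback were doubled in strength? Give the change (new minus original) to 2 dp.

-1.49 °C

Original: g = 0.827, ΔT = 2.6/(1−0.827) = 15.0289 °C.
With doubled dust: g' = 0.808, ΔT' = 2.6/(1−0.808) = 13.5417 °C.
Change = 13.5417 − 15.0289 = -1.49 °C.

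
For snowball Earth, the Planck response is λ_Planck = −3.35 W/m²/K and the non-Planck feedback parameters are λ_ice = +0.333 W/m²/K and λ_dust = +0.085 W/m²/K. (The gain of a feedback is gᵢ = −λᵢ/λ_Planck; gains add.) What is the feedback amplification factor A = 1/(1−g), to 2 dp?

Convert to gains: g_ice = 0.333/3.35 = 0.0994; g_dust = 0.085/3.35 = 0.02537.
Total gain g = 0.12477.
A = 1/(1 − 0.12477) = 1.14.

1.14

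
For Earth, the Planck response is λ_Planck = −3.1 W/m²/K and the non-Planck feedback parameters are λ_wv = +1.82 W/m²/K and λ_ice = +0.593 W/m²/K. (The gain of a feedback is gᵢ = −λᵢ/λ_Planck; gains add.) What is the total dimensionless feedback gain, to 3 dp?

Convert to gains: g_wv = 1.82/3.1 = 0.5871; g_ice = 0.593/3.1 = 0.1913.
Total gain g = 0.7784.

0.778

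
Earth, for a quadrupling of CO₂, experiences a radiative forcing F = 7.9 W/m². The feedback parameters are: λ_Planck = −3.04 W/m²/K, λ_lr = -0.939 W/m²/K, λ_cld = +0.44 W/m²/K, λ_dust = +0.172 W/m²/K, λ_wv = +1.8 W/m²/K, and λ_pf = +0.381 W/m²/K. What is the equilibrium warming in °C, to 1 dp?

Net feedback parameter λ = (−3.04) + (-0.939) + (+0.44) + (+0.172) + (+1.8) + (+0.381) = -1.186 W/m²/K.
ΔT = −F/λ = −7.9/(-1.186) = 6.7 °C.

6.7 °C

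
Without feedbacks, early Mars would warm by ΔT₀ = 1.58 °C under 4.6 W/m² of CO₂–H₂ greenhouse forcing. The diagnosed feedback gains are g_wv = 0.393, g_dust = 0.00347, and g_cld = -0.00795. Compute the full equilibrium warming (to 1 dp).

2.6 °C

Total gain g = 0.393 + 0.00347 − 0.00795 = 0.38852.
Amplification A = 1/(1 − 0.38852) = 1.635.
ΔT = 1.58 × 1.635 = 2.6 °C.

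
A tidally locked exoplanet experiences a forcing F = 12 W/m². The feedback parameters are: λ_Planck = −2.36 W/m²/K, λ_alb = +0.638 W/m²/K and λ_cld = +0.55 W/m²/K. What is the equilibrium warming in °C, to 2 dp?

10.24 °C

Net feedback parameter λ = (−2.36) + (+0.638) + (+0.55) = -1.172 W/m²/K.
ΔT = −F/λ = −12/(-1.172) = 10.24 °C.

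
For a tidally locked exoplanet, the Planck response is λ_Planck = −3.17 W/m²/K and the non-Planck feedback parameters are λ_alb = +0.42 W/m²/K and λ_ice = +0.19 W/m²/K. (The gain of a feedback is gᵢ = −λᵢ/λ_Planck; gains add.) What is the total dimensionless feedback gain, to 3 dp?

0.192

Convert to gains: g_alb = 0.42/3.17 = 0.1325; g_ice = 0.19/3.17 = 0.05994.
Total gain g = 0.19244.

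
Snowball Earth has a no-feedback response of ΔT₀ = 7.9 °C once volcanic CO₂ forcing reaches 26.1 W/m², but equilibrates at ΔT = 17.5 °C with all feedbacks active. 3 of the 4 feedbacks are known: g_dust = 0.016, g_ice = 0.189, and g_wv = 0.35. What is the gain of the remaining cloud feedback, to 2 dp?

Amplification A = ΔT/ΔT₀ = 17.5/7.9 = 2.215.
Total gain g = 1 − 1/A = 1 − 1/2.215 = 0.5485.
Known gains sum to 0.016 + 0.189 + 0.35 = 0.555.
g_cld = 0.5485 − 0.555 = -0.01.

-0.01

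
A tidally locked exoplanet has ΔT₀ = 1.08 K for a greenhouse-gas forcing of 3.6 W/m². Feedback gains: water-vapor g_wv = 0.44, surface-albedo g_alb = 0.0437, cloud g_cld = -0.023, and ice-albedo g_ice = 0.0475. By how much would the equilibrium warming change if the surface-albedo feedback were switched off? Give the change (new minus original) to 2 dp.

Original: g = 0.5082, ΔT = 1.08/(1−0.5082) = 2.1960 K.
Without surface-albedo: g' = 0.4645, ΔT' = 1.08/(1−0.4645) = 2.0168 K.
Change = 2.0168 − 2.1960 = -0.18 K.

-0.18 K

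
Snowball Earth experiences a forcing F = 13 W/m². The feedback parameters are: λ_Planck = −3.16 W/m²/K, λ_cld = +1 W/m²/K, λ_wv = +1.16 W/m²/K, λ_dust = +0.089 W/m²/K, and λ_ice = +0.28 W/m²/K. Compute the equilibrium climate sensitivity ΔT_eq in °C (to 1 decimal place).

Net feedback parameter λ = (−3.16) + (+1) + (+1.16) + (+0.089) + (+0.28) = -0.631 W/m²/K.
ΔT = −F/λ = −13/(-0.631) = 20.6 °C.

20.6 °C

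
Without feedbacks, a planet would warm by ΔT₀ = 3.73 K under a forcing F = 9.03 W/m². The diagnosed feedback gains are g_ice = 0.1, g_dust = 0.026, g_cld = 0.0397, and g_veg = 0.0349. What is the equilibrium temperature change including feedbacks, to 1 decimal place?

4.7 K

Total gain g = 0.1 + 0.026 + 0.0397 + 0.0349 = 0.2006.
Amplification A = 1/(1 − 0.2006) = 1.251.
ΔT = 3.73 × 1.251 = 4.7 K.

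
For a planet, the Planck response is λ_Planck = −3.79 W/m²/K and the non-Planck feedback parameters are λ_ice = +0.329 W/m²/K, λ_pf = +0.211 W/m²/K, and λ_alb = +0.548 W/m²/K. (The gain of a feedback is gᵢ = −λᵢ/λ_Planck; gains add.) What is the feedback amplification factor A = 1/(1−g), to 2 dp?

1.40

Convert to gains: g_ice = 0.329/3.79 = 0.08681; g_pf = 0.211/3.79 = 0.05567; g_alb = 0.548/3.79 = 0.1446.
Total gain g = 0.28708.
A = 1/(1 − 0.28708) = 1.40.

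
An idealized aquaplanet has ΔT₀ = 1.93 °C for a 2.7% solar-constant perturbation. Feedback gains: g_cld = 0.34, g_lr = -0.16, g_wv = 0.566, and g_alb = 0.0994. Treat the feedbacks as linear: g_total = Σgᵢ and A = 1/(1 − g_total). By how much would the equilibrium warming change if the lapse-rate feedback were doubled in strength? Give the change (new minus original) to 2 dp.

Original: g = 0.8454, ΔT = 1.93/(1−0.8454) = 12.4838 °C.
With doubled lapse-rate: g' = 0.6854, ΔT' = 1.93/(1−0.6854) = 6.1348 °C.
Change = 6.1348 − 12.4838 = -6.35 °C.

-6.35 °C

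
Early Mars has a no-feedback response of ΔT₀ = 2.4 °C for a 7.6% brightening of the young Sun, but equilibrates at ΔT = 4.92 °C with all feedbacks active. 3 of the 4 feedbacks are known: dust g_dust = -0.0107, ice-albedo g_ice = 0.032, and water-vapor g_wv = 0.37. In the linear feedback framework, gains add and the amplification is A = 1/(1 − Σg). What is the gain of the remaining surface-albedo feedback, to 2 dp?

Amplification A = ΔT/ΔT₀ = 4.92/2.4 = 2.05.
Total gain g = 1 − 1/A = 1 − 1/2.05 = 0.5122.
Known gains sum to -0.0107 + 0.032 + 0.37 = 0.3913.
g_alb = 0.5122 − 0.3913 = 0.12.

0.12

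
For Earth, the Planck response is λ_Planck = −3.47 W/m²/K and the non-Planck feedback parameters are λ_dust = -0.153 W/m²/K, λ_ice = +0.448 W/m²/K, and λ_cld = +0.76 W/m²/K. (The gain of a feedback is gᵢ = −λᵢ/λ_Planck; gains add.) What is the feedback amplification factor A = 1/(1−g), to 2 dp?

Convert to gains: g_dust = -0.153/3.47 = -0.04409; g_ice = 0.448/3.47 = 0.1291; g_cld = 0.76/3.47 = 0.219.
Total gain g = 0.30401.
A = 1/(1 − 0.30401) = 1.44.

1.44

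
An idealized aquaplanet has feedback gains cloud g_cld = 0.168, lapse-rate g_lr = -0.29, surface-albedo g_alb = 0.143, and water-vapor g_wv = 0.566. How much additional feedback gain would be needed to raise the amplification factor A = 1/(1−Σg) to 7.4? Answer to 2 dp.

Current total gain = 0.587.
Target gain for A = 7.4: g* = 1 − 1/7.4 = 0.8649.
Additional gain needed = 0.8649 − 0.587 = 0.28.

0.28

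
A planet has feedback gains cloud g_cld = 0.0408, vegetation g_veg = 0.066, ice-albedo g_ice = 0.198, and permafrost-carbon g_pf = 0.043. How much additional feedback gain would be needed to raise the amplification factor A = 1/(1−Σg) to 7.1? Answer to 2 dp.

0.51

Current total gain = 0.3478.
Target gain for A = 7.1: g* = 1 − 1/7.1 = 0.8592.
Additional gain needed = 0.8592 − 0.3478 = 0.51.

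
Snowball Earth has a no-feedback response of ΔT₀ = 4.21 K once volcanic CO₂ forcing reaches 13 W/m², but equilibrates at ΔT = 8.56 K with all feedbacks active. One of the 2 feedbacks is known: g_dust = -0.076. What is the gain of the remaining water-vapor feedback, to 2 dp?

Amplification A = ΔT/ΔT₀ = 8.56/4.21 = 2.033.
Total gain g = 1 − 1/A = 1 − 1/2.033 = 0.5081.
The known gain is -0.076.
g_wv = 0.5081 + 0.076 = 0.58.

0.58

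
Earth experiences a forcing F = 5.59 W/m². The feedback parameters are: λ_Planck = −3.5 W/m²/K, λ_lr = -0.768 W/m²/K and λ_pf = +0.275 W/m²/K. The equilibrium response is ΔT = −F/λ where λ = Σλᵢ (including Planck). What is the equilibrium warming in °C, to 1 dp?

Net feedback parameter λ = (−3.5) + (-0.768) + (+0.275) = -3.993 W/m²/K.
ΔT = −F/λ = −5.59/(-3.993) = 1.4 °C.

1.4 °C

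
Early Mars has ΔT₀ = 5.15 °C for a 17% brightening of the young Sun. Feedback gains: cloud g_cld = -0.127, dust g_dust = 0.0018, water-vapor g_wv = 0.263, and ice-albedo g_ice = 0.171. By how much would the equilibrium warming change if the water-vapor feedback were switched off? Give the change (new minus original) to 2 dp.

Original: g = 0.3088, ΔT = 5.15/(1−0.3088) = 7.4508 °C.
Without water-vapor: g' = 0.0458, ΔT' = 5.15/(1−0.0458) = 5.3972 °C.
Change = 5.3972 − 7.4508 = -2.05 °C.

-2.05 °C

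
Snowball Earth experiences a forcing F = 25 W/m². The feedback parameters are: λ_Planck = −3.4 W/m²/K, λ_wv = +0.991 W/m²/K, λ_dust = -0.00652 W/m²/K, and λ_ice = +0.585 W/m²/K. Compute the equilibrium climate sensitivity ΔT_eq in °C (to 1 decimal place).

Net feedback parameter λ = (−3.4) + (+0.991) + (-0.00652) + (+0.585) = -1.83052 W/m²/K.
ΔT = −F/λ = −25/(-1.83052) = 13.7 °C.

13.7 °C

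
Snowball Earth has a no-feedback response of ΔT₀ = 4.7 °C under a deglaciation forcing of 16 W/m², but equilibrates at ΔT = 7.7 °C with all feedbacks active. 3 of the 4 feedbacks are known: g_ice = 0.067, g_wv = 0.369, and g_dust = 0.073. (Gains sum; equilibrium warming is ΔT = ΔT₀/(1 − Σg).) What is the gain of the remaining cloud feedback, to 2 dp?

Amplification A = ΔT/ΔT₀ = 7.7/4.7 = 1.638.
Total gain g = 1 − 1/A = 1 − 1/1.638 = 0.3895.
Known gains sum to 0.067 + 0.369 + 0.073 = 0.509.
g_cld = 0.3895 − 0.509 = -0.12.

-0.12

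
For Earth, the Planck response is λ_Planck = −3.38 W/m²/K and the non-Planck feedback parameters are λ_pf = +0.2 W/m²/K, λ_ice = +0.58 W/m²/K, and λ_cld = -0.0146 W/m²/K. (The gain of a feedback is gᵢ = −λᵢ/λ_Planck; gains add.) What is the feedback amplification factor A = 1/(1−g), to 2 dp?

1.29

Convert to gains: g_pf = 0.2/3.38 = 0.05917; g_ice = 0.58/3.38 = 0.1716; g_cld = -0.0146/3.38 = -0.00432.
Total gain g = 0.22645.
A = 1/(1 − 0.22645) = 1.29.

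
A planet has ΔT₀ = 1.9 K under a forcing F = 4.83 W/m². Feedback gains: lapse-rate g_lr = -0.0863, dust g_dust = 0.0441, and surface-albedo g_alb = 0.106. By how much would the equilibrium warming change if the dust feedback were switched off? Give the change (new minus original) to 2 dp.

Original: g = 0.0638, ΔT = 1.9/(1−0.0638) = 2.0295 K.
Without dust: g' = 0.0197, ΔT' = 1.9/(1−0.0197) = 1.9382 K.
Change = 1.9382 − 2.0295 = -0.09 K.

-0.09 K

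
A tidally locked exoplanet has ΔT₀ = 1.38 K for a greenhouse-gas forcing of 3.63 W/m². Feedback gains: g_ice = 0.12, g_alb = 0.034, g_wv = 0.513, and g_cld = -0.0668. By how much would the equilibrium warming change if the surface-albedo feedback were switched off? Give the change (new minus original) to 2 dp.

-0.27 K

Original: g = 0.6002, ΔT = 1.38/(1−0.6002) = 3.4517 K.
Without surface-albedo: g' = 0.5662, ΔT' = 1.38/(1−0.5662) = 3.1812 K.
Change = 3.1812 − 3.4517 = -0.27 K.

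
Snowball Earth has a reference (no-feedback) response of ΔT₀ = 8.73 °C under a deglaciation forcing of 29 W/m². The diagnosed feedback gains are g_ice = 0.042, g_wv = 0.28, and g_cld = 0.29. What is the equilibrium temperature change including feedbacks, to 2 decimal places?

Total gain g = 0.042 + 0.28 + 0.29 = 0.612.
Amplification A = 1/(1 − 0.612) = 2.577.
ΔT = 8.73 × 2.577 = 22.50 °C.

22.50 °C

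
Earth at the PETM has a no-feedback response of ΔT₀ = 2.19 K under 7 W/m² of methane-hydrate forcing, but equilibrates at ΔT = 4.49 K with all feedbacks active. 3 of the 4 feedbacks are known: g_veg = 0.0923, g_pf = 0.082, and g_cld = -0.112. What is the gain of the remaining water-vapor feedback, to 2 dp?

0.45

Amplification A = ΔT/ΔT₀ = 4.49/2.19 = 2.05.
Total gain g = 1 − 1/A = 1 − 1/2.05 = 0.5122.
Known gains sum to 0.0923 + 0.082 − 0.112 = 0.0623.
g_wv = 0.5122 − 0.0623 = 0.45.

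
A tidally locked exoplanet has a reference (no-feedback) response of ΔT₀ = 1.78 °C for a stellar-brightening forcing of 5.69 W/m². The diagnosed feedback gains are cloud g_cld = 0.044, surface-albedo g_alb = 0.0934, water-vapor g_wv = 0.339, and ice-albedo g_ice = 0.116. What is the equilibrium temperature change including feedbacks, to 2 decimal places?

4.37 °C

Total gain g = 0.044 + 0.0934 + 0.339 + 0.116 = 0.5924.
Amplification A = 1/(1 − 0.5924) = 2.453.
ΔT = 1.78 × 2.453 = 4.37 °C.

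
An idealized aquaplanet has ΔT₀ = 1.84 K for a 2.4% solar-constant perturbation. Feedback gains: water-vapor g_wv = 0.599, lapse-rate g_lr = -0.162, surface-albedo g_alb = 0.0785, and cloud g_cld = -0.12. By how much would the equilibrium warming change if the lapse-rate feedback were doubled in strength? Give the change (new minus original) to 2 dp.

-0.64 K

Original: g = 0.3955, ΔT = 1.84/(1−0.3955) = 3.0438 K.
With doubled lapse-rate: g' = 0.2335, ΔT' = 1.84/(1−0.2335) = 2.4005 K.
Change = 2.4005 − 3.0438 = -0.64 K.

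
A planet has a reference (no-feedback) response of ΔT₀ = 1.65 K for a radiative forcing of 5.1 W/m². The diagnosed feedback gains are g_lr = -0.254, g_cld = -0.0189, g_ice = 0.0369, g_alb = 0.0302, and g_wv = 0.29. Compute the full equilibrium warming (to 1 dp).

Total gain g = -0.254 − 0.0189 + 0.0369 + 0.0302 + 0.29 = 0.0842.
Amplification A = 1/(1 − 0.0842) = 1.092.
ΔT = 1.65 × 1.092 = 1.8 K.

1.8 K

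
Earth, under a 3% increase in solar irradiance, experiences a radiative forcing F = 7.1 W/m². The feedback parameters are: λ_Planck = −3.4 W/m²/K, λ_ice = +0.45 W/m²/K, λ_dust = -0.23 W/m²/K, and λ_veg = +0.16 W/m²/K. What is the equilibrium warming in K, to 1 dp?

Net feedback parameter λ = (−3.4) + (+0.45) + (-0.23) + (+0.16) = -3.02 W/m²/K.
ΔT = −F/λ = −7.1/(-3.02) = 2.4 K.

2.4 K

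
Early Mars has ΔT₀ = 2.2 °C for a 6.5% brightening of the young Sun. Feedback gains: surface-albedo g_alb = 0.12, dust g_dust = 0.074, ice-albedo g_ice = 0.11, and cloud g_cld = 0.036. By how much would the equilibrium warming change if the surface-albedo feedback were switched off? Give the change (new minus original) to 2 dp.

-0.51 °C

Original: g = 0.34, ΔT = 2.2/(1−0.34) = 3.3333 °C.
Without surface-albedo: g' = 0.22, ΔT' = 2.2/(1−0.22) = 2.8205 °C.
Change = 2.8205 − 3.3333 = -0.51 °C.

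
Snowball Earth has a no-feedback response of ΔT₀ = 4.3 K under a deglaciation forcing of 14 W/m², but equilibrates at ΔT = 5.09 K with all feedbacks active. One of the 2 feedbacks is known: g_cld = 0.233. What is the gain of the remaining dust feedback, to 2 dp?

Amplification A = ΔT/ΔT₀ = 5.09/4.3 = 1.184.
Total gain g = 1 − 1/A = 1 − 1/1.184 = 0.1554.
The known gain is 0.233.
g_dust = 0.1554 − 0.233 = -0.08.

-0.08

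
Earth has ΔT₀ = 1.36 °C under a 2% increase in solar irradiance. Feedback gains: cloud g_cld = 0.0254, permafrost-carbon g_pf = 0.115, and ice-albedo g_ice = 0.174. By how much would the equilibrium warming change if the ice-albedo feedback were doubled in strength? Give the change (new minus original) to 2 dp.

0.67 °C

Original: g = 0.3144, ΔT = 1.36/(1−0.3144) = 1.9837 °C.
With doubled ice-albedo: g' = 0.4884, ΔT' = 1.36/(1−0.4884) = 2.6583 °C.
Change = 2.6583 − 1.9837 = 0.67 °C.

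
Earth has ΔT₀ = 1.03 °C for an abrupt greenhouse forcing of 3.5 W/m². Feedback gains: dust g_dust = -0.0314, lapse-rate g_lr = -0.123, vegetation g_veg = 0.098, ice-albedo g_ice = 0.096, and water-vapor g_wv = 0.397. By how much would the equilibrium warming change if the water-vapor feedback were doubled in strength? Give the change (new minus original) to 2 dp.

4.36 °C

Original: g = 0.4366, ΔT = 1.03/(1−0.4366) = 1.8282 °C.
With doubled water-vapor: g' = 0.8336, ΔT' = 1.03/(1−0.8336) = 6.1899 °C.
Change = 6.1899 − 1.8282 = 4.36 °C.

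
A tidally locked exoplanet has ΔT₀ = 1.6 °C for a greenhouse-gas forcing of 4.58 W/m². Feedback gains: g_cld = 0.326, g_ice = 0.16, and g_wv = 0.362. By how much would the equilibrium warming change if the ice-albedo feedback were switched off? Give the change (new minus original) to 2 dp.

-5.40 °C

Original: g = 0.848, ΔT = 1.6/(1−0.848) = 10.5263 °C.
Without ice-albedo: g' = 0.688, ΔT' = 1.6/(1−0.688) = 5.1282 °C.
Change = 5.1282 − 10.5263 = -5.40 °C.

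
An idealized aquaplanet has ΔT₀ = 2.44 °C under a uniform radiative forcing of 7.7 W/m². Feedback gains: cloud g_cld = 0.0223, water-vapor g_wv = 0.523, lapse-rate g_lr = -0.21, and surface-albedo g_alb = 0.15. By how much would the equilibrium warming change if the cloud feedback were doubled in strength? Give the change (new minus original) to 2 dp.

0.21 °C

Original: g = 0.4853, ΔT = 2.44/(1−0.4853) = 4.7406 °C.
With doubled cloud: g' = 0.5076, ΔT' = 2.44/(1−0.5076) = 4.9553 °C.
Change = 4.9553 − 4.7406 = 0.21 °C.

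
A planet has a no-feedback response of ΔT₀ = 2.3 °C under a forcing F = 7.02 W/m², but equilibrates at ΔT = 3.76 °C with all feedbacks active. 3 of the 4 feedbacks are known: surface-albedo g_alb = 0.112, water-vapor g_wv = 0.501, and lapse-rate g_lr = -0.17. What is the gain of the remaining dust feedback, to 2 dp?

-0.05

Amplification A = ΔT/ΔT₀ = 3.76/2.3 = 1.635.
Total gain g = 1 − 1/A = 1 − 1/1.635 = 0.3884.
Known gains sum to 0.112 + 0.501 − 0.17 = 0.443.
g_dust = 0.3884 − 0.443 = -0.05.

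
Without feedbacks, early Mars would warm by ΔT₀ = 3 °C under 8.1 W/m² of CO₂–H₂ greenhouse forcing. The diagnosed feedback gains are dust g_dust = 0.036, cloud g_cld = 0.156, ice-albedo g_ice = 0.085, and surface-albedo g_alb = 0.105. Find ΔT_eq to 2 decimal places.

4.85 °C

Total gain g = 0.036 + 0.156 + 0.085 + 0.105 = 0.382.
Amplification A = 1/(1 − 0.382) = 1.618.
ΔT = 3 × 1.618 = 4.85 °C.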